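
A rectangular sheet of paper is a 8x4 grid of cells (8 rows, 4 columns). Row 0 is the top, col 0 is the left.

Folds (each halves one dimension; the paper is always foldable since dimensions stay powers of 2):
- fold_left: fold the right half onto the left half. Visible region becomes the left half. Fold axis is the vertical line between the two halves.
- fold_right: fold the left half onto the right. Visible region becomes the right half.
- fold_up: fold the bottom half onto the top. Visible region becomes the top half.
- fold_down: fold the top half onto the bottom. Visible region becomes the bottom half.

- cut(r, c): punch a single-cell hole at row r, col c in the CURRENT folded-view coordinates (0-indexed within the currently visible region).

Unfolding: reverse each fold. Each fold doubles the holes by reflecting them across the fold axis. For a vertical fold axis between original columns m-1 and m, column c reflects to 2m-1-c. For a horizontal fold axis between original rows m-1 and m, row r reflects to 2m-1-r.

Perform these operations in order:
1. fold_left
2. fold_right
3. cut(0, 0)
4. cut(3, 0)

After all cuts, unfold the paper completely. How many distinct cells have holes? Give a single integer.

Answer: 8

Derivation:
Op 1 fold_left: fold axis v@2; visible region now rows[0,8) x cols[0,2) = 8x2
Op 2 fold_right: fold axis v@1; visible region now rows[0,8) x cols[1,2) = 8x1
Op 3 cut(0, 0): punch at orig (0,1); cuts so far [(0, 1)]; region rows[0,8) x cols[1,2) = 8x1
Op 4 cut(3, 0): punch at orig (3,1); cuts so far [(0, 1), (3, 1)]; region rows[0,8) x cols[1,2) = 8x1
Unfold 1 (reflect across v@1): 4 holes -> [(0, 0), (0, 1), (3, 0), (3, 1)]
Unfold 2 (reflect across v@2): 8 holes -> [(0, 0), (0, 1), (0, 2), (0, 3), (3, 0), (3, 1), (3, 2), (3, 3)]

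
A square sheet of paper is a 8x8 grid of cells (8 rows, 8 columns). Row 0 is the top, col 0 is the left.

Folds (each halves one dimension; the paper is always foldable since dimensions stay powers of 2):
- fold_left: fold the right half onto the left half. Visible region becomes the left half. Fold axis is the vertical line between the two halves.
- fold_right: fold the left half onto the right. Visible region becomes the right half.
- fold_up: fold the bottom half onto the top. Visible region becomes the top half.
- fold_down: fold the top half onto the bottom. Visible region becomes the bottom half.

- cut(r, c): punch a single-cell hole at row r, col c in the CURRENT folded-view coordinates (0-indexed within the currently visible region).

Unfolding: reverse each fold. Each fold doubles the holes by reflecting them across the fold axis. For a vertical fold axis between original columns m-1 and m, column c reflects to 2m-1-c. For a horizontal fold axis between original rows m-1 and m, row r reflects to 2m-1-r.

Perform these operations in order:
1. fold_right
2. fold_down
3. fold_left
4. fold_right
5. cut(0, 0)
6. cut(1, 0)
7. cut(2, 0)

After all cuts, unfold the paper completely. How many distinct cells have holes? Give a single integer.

Answer: 48

Derivation:
Op 1 fold_right: fold axis v@4; visible region now rows[0,8) x cols[4,8) = 8x4
Op 2 fold_down: fold axis h@4; visible region now rows[4,8) x cols[4,8) = 4x4
Op 3 fold_left: fold axis v@6; visible region now rows[4,8) x cols[4,6) = 4x2
Op 4 fold_right: fold axis v@5; visible region now rows[4,8) x cols[5,6) = 4x1
Op 5 cut(0, 0): punch at orig (4,5); cuts so far [(4, 5)]; region rows[4,8) x cols[5,6) = 4x1
Op 6 cut(1, 0): punch at orig (5,5); cuts so far [(4, 5), (5, 5)]; region rows[4,8) x cols[5,6) = 4x1
Op 7 cut(2, 0): punch at orig (6,5); cuts so far [(4, 5), (5, 5), (6, 5)]; region rows[4,8) x cols[5,6) = 4x1
Unfold 1 (reflect across v@5): 6 holes -> [(4, 4), (4, 5), (5, 4), (5, 5), (6, 4), (6, 5)]
Unfold 2 (reflect across v@6): 12 holes -> [(4, 4), (4, 5), (4, 6), (4, 7), (5, 4), (5, 5), (5, 6), (5, 7), (6, 4), (6, 5), (6, 6), (6, 7)]
Unfold 3 (reflect across h@4): 24 holes -> [(1, 4), (1, 5), (1, 6), (1, 7), (2, 4), (2, 5), (2, 6), (2, 7), (3, 4), (3, 5), (3, 6), (3, 7), (4, 4), (4, 5), (4, 6), (4, 7), (5, 4), (5, 5), (5, 6), (5, 7), (6, 4), (6, 5), (6, 6), (6, 7)]
Unfold 4 (reflect across v@4): 48 holes -> [(1, 0), (1, 1), (1, 2), (1, 3), (1, 4), (1, 5), (1, 6), (1, 7), (2, 0), (2, 1), (2, 2), (2, 3), (2, 4), (2, 5), (2, 6), (2, 7), (3, 0), (3, 1), (3, 2), (3, 3), (3, 4), (3, 5), (3, 6), (3, 7), (4, 0), (4, 1), (4, 2), (4, 3), (4, 4), (4, 5), (4, 6), (4, 7), (5, 0), (5, 1), (5, 2), (5, 3), (5, 4), (5, 5), (5, 6), (5, 7), (6, 0), (6, 1), (6, 2), (6, 3), (6, 4), (6, 5), (6, 6), (6, 7)]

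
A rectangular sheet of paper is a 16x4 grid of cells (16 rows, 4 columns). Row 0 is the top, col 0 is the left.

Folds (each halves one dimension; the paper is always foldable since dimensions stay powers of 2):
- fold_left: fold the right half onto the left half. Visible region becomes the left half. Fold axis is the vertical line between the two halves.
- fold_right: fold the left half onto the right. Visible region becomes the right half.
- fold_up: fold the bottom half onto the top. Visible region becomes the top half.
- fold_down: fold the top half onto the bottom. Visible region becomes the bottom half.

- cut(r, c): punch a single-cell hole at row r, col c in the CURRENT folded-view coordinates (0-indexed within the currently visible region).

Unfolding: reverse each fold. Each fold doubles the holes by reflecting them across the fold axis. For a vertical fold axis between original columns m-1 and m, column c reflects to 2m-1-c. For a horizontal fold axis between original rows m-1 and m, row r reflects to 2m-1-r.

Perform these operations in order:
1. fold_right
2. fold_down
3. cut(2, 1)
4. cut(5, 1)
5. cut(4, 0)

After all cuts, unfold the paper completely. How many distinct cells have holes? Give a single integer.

Op 1 fold_right: fold axis v@2; visible region now rows[0,16) x cols[2,4) = 16x2
Op 2 fold_down: fold axis h@8; visible region now rows[8,16) x cols[2,4) = 8x2
Op 3 cut(2, 1): punch at orig (10,3); cuts so far [(10, 3)]; region rows[8,16) x cols[2,4) = 8x2
Op 4 cut(5, 1): punch at orig (13,3); cuts so far [(10, 3), (13, 3)]; region rows[8,16) x cols[2,4) = 8x2
Op 5 cut(4, 0): punch at orig (12,2); cuts so far [(10, 3), (12, 2), (13, 3)]; region rows[8,16) x cols[2,4) = 8x2
Unfold 1 (reflect across h@8): 6 holes -> [(2, 3), (3, 2), (5, 3), (10, 3), (12, 2), (13, 3)]
Unfold 2 (reflect across v@2): 12 holes -> [(2, 0), (2, 3), (3, 1), (3, 2), (5, 0), (5, 3), (10, 0), (10, 3), (12, 1), (12, 2), (13, 0), (13, 3)]

Answer: 12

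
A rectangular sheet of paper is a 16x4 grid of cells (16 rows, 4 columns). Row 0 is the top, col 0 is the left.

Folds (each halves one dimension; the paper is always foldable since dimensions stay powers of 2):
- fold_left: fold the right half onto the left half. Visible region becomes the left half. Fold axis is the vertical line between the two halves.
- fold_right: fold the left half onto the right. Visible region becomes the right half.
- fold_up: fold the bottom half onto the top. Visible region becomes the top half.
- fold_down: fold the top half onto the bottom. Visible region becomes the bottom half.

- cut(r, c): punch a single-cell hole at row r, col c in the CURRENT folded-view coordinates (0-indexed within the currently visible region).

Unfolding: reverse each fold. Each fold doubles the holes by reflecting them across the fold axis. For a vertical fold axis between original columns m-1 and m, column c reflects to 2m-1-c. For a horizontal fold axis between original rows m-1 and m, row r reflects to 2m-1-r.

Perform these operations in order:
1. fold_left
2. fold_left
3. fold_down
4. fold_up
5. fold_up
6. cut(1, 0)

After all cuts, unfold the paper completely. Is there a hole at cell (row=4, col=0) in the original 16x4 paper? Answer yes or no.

Op 1 fold_left: fold axis v@2; visible region now rows[0,16) x cols[0,2) = 16x2
Op 2 fold_left: fold axis v@1; visible region now rows[0,16) x cols[0,1) = 16x1
Op 3 fold_down: fold axis h@8; visible region now rows[8,16) x cols[0,1) = 8x1
Op 4 fold_up: fold axis h@12; visible region now rows[8,12) x cols[0,1) = 4x1
Op 5 fold_up: fold axis h@10; visible region now rows[8,10) x cols[0,1) = 2x1
Op 6 cut(1, 0): punch at orig (9,0); cuts so far [(9, 0)]; region rows[8,10) x cols[0,1) = 2x1
Unfold 1 (reflect across h@10): 2 holes -> [(9, 0), (10, 0)]
Unfold 2 (reflect across h@12): 4 holes -> [(9, 0), (10, 0), (13, 0), (14, 0)]
Unfold 3 (reflect across h@8): 8 holes -> [(1, 0), (2, 0), (5, 0), (6, 0), (9, 0), (10, 0), (13, 0), (14, 0)]
Unfold 4 (reflect across v@1): 16 holes -> [(1, 0), (1, 1), (2, 0), (2, 1), (5, 0), (5, 1), (6, 0), (6, 1), (9, 0), (9, 1), (10, 0), (10, 1), (13, 0), (13, 1), (14, 0), (14, 1)]
Unfold 5 (reflect across v@2): 32 holes -> [(1, 0), (1, 1), (1, 2), (1, 3), (2, 0), (2, 1), (2, 2), (2, 3), (5, 0), (5, 1), (5, 2), (5, 3), (6, 0), (6, 1), (6, 2), (6, 3), (9, 0), (9, 1), (9, 2), (9, 3), (10, 0), (10, 1), (10, 2), (10, 3), (13, 0), (13, 1), (13, 2), (13, 3), (14, 0), (14, 1), (14, 2), (14, 3)]
Holes: [(1, 0), (1, 1), (1, 2), (1, 3), (2, 0), (2, 1), (2, 2), (2, 3), (5, 0), (5, 1), (5, 2), (5, 3), (6, 0), (6, 1), (6, 2), (6, 3), (9, 0), (9, 1), (9, 2), (9, 3), (10, 0), (10, 1), (10, 2), (10, 3), (13, 0), (13, 1), (13, 2), (13, 3), (14, 0), (14, 1), (14, 2), (14, 3)]

Answer: no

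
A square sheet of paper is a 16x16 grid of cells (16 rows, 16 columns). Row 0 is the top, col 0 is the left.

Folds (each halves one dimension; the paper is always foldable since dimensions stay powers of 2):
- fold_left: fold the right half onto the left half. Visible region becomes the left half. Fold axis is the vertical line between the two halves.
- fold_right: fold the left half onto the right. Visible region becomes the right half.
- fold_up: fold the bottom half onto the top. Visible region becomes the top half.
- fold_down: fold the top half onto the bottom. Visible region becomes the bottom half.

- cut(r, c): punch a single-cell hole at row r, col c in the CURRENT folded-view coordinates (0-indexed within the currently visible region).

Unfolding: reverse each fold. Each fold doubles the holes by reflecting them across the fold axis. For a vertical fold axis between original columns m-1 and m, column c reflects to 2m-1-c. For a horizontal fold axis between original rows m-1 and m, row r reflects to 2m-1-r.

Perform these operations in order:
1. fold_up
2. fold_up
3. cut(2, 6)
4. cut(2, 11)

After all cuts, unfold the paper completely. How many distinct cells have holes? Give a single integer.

Answer: 8

Derivation:
Op 1 fold_up: fold axis h@8; visible region now rows[0,8) x cols[0,16) = 8x16
Op 2 fold_up: fold axis h@4; visible region now rows[0,4) x cols[0,16) = 4x16
Op 3 cut(2, 6): punch at orig (2,6); cuts so far [(2, 6)]; region rows[0,4) x cols[0,16) = 4x16
Op 4 cut(2, 11): punch at orig (2,11); cuts so far [(2, 6), (2, 11)]; region rows[0,4) x cols[0,16) = 4x16
Unfold 1 (reflect across h@4): 4 holes -> [(2, 6), (2, 11), (5, 6), (5, 11)]
Unfold 2 (reflect across h@8): 8 holes -> [(2, 6), (2, 11), (5, 6), (5, 11), (10, 6), (10, 11), (13, 6), (13, 11)]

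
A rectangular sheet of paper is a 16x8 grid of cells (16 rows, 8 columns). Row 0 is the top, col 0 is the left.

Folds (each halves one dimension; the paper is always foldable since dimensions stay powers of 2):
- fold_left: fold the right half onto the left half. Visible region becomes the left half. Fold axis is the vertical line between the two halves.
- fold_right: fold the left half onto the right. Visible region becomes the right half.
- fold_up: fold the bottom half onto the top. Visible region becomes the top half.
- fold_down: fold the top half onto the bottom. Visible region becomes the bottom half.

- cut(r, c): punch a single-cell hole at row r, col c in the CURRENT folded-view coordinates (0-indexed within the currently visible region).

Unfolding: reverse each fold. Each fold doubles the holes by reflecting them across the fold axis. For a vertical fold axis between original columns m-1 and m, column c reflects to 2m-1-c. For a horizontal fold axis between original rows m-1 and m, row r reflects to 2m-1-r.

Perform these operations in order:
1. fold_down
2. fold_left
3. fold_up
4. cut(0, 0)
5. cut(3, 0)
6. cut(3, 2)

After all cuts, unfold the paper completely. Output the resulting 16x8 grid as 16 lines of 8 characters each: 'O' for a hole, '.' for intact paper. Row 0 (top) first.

Op 1 fold_down: fold axis h@8; visible region now rows[8,16) x cols[0,8) = 8x8
Op 2 fold_left: fold axis v@4; visible region now rows[8,16) x cols[0,4) = 8x4
Op 3 fold_up: fold axis h@12; visible region now rows[8,12) x cols[0,4) = 4x4
Op 4 cut(0, 0): punch at orig (8,0); cuts so far [(8, 0)]; region rows[8,12) x cols[0,4) = 4x4
Op 5 cut(3, 0): punch at orig (11,0); cuts so far [(8, 0), (11, 0)]; region rows[8,12) x cols[0,4) = 4x4
Op 6 cut(3, 2): punch at orig (11,2); cuts so far [(8, 0), (11, 0), (11, 2)]; region rows[8,12) x cols[0,4) = 4x4
Unfold 1 (reflect across h@12): 6 holes -> [(8, 0), (11, 0), (11, 2), (12, 0), (12, 2), (15, 0)]
Unfold 2 (reflect across v@4): 12 holes -> [(8, 0), (8, 7), (11, 0), (11, 2), (11, 5), (11, 7), (12, 0), (12, 2), (12, 5), (12, 7), (15, 0), (15, 7)]
Unfold 3 (reflect across h@8): 24 holes -> [(0, 0), (0, 7), (3, 0), (3, 2), (3, 5), (3, 7), (4, 0), (4, 2), (4, 5), (4, 7), (7, 0), (7, 7), (8, 0), (8, 7), (11, 0), (11, 2), (11, 5), (11, 7), (12, 0), (12, 2), (12, 5), (12, 7), (15, 0), (15, 7)]

Answer: O......O
........
........
O.O..O.O
O.O..O.O
........
........
O......O
O......O
........
........
O.O..O.O
O.O..O.O
........
........
O......O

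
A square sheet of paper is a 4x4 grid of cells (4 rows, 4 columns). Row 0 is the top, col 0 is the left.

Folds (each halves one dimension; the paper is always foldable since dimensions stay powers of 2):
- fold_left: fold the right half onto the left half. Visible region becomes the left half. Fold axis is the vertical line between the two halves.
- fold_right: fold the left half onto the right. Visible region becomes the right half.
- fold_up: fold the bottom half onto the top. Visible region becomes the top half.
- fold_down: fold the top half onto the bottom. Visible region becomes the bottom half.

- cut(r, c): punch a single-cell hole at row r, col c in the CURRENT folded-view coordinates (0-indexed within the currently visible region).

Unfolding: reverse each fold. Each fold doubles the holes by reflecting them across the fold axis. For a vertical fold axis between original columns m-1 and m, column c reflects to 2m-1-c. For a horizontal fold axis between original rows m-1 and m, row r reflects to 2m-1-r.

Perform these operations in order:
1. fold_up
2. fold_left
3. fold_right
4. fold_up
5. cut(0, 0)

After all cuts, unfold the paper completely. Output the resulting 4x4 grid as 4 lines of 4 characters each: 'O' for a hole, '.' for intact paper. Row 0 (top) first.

Answer: OOOO
OOOO
OOOO
OOOO

Derivation:
Op 1 fold_up: fold axis h@2; visible region now rows[0,2) x cols[0,4) = 2x4
Op 2 fold_left: fold axis v@2; visible region now rows[0,2) x cols[0,2) = 2x2
Op 3 fold_right: fold axis v@1; visible region now rows[0,2) x cols[1,2) = 2x1
Op 4 fold_up: fold axis h@1; visible region now rows[0,1) x cols[1,2) = 1x1
Op 5 cut(0, 0): punch at orig (0,1); cuts so far [(0, 1)]; region rows[0,1) x cols[1,2) = 1x1
Unfold 1 (reflect across h@1): 2 holes -> [(0, 1), (1, 1)]
Unfold 2 (reflect across v@1): 4 holes -> [(0, 0), (0, 1), (1, 0), (1, 1)]
Unfold 3 (reflect across v@2): 8 holes -> [(0, 0), (0, 1), (0, 2), (0, 3), (1, 0), (1, 1), (1, 2), (1, 3)]
Unfold 4 (reflect across h@2): 16 holes -> [(0, 0), (0, 1), (0, 2), (0, 3), (1, 0), (1, 1), (1, 2), (1, 3), (2, 0), (2, 1), (2, 2), (2, 3), (3, 0), (3, 1), (3, 2), (3, 3)]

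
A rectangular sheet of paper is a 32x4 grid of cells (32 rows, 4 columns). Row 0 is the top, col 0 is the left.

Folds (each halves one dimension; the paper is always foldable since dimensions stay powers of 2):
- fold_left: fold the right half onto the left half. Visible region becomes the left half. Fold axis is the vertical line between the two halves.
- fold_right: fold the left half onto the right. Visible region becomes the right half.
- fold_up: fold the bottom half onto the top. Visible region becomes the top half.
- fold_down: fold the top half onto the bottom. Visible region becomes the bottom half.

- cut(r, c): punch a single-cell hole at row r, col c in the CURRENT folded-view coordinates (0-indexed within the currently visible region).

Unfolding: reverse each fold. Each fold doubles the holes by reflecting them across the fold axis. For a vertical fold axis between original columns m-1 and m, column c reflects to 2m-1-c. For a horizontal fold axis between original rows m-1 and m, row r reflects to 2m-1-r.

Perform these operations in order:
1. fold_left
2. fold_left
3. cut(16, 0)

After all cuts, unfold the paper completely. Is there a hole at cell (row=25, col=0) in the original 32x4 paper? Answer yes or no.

Answer: no

Derivation:
Op 1 fold_left: fold axis v@2; visible region now rows[0,32) x cols[0,2) = 32x2
Op 2 fold_left: fold axis v@1; visible region now rows[0,32) x cols[0,1) = 32x1
Op 3 cut(16, 0): punch at orig (16,0); cuts so far [(16, 0)]; region rows[0,32) x cols[0,1) = 32x1
Unfold 1 (reflect across v@1): 2 holes -> [(16, 0), (16, 1)]
Unfold 2 (reflect across v@2): 4 holes -> [(16, 0), (16, 1), (16, 2), (16, 3)]
Holes: [(16, 0), (16, 1), (16, 2), (16, 3)]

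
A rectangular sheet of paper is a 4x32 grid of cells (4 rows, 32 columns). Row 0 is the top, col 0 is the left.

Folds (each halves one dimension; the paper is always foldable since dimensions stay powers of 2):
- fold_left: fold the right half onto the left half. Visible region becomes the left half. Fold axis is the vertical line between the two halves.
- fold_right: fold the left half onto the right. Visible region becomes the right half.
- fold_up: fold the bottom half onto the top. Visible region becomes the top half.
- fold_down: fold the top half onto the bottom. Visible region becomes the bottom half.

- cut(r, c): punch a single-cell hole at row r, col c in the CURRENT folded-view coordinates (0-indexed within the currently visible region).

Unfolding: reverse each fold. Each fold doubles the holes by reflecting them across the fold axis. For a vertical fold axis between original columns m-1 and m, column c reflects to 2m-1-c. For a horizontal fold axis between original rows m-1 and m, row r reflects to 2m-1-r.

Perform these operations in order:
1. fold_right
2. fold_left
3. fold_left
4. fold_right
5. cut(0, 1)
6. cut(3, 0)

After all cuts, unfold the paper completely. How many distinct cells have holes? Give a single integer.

Op 1 fold_right: fold axis v@16; visible region now rows[0,4) x cols[16,32) = 4x16
Op 2 fold_left: fold axis v@24; visible region now rows[0,4) x cols[16,24) = 4x8
Op 3 fold_left: fold axis v@20; visible region now rows[0,4) x cols[16,20) = 4x4
Op 4 fold_right: fold axis v@18; visible region now rows[0,4) x cols[18,20) = 4x2
Op 5 cut(0, 1): punch at orig (0,19); cuts so far [(0, 19)]; region rows[0,4) x cols[18,20) = 4x2
Op 6 cut(3, 0): punch at orig (3,18); cuts so far [(0, 19), (3, 18)]; region rows[0,4) x cols[18,20) = 4x2
Unfold 1 (reflect across v@18): 4 holes -> [(0, 16), (0, 19), (3, 17), (3, 18)]
Unfold 2 (reflect across v@20): 8 holes -> [(0, 16), (0, 19), (0, 20), (0, 23), (3, 17), (3, 18), (3, 21), (3, 22)]
Unfold 3 (reflect across v@24): 16 holes -> [(0, 16), (0, 19), (0, 20), (0, 23), (0, 24), (0, 27), (0, 28), (0, 31), (3, 17), (3, 18), (3, 21), (3, 22), (3, 25), (3, 26), (3, 29), (3, 30)]
Unfold 4 (reflect across v@16): 32 holes -> [(0, 0), (0, 3), (0, 4), (0, 7), (0, 8), (0, 11), (0, 12), (0, 15), (0, 16), (0, 19), (0, 20), (0, 23), (0, 24), (0, 27), (0, 28), (0, 31), (3, 1), (3, 2), (3, 5), (3, 6), (3, 9), (3, 10), (3, 13), (3, 14), (3, 17), (3, 18), (3, 21), (3, 22), (3, 25), (3, 26), (3, 29), (3, 30)]

Answer: 32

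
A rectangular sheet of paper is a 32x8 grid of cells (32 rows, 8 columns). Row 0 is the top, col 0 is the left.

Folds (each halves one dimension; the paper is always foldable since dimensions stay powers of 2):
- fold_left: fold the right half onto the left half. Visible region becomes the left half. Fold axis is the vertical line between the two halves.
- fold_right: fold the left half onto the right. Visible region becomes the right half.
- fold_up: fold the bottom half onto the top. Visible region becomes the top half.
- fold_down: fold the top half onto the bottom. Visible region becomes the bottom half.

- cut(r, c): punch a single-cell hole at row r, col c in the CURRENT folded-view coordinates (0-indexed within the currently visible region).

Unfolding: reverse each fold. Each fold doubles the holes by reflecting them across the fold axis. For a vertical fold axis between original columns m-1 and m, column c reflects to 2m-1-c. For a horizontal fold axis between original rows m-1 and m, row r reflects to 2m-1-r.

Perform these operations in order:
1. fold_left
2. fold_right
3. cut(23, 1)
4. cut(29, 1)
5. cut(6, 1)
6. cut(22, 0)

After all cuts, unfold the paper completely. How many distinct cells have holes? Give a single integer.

Answer: 16

Derivation:
Op 1 fold_left: fold axis v@4; visible region now rows[0,32) x cols[0,4) = 32x4
Op 2 fold_right: fold axis v@2; visible region now rows[0,32) x cols[2,4) = 32x2
Op 3 cut(23, 1): punch at orig (23,3); cuts so far [(23, 3)]; region rows[0,32) x cols[2,4) = 32x2
Op 4 cut(29, 1): punch at orig (29,3); cuts so far [(23, 3), (29, 3)]; region rows[0,32) x cols[2,4) = 32x2
Op 5 cut(6, 1): punch at orig (6,3); cuts so far [(6, 3), (23, 3), (29, 3)]; region rows[0,32) x cols[2,4) = 32x2
Op 6 cut(22, 0): punch at orig (22,2); cuts so far [(6, 3), (22, 2), (23, 3), (29, 3)]; region rows[0,32) x cols[2,4) = 32x2
Unfold 1 (reflect across v@2): 8 holes -> [(6, 0), (6, 3), (22, 1), (22, 2), (23, 0), (23, 3), (29, 0), (29, 3)]
Unfold 2 (reflect across v@4): 16 holes -> [(6, 0), (6, 3), (6, 4), (6, 7), (22, 1), (22, 2), (22, 5), (22, 6), (23, 0), (23, 3), (23, 4), (23, 7), (29, 0), (29, 3), (29, 4), (29, 7)]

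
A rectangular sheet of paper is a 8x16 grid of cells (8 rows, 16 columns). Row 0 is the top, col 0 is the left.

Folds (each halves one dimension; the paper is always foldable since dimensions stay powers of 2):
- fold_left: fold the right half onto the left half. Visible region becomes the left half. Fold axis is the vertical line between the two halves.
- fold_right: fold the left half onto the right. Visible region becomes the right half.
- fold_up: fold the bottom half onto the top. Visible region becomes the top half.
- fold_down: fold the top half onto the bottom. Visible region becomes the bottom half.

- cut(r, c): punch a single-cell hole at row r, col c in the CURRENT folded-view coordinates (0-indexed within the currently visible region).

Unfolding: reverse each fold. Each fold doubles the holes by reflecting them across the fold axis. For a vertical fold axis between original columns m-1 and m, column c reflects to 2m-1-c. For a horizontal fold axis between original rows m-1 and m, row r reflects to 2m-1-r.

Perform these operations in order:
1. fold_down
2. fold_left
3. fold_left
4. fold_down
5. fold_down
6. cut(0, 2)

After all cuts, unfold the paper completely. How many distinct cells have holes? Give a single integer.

Answer: 32

Derivation:
Op 1 fold_down: fold axis h@4; visible region now rows[4,8) x cols[0,16) = 4x16
Op 2 fold_left: fold axis v@8; visible region now rows[4,8) x cols[0,8) = 4x8
Op 3 fold_left: fold axis v@4; visible region now rows[4,8) x cols[0,4) = 4x4
Op 4 fold_down: fold axis h@6; visible region now rows[6,8) x cols[0,4) = 2x4
Op 5 fold_down: fold axis h@7; visible region now rows[7,8) x cols[0,4) = 1x4
Op 6 cut(0, 2): punch at orig (7,2); cuts so far [(7, 2)]; region rows[7,8) x cols[0,4) = 1x4
Unfold 1 (reflect across h@7): 2 holes -> [(6, 2), (7, 2)]
Unfold 2 (reflect across h@6): 4 holes -> [(4, 2), (5, 2), (6, 2), (7, 2)]
Unfold 3 (reflect across v@4): 8 holes -> [(4, 2), (4, 5), (5, 2), (5, 5), (6, 2), (6, 5), (7, 2), (7, 5)]
Unfold 4 (reflect across v@8): 16 holes -> [(4, 2), (4, 5), (4, 10), (4, 13), (5, 2), (5, 5), (5, 10), (5, 13), (6, 2), (6, 5), (6, 10), (6, 13), (7, 2), (7, 5), (7, 10), (7, 13)]
Unfold 5 (reflect across h@4): 32 holes -> [(0, 2), (0, 5), (0, 10), (0, 13), (1, 2), (1, 5), (1, 10), (1, 13), (2, 2), (2, 5), (2, 10), (2, 13), (3, 2), (3, 5), (3, 10), (3, 13), (4, 2), (4, 5), (4, 10), (4, 13), (5, 2), (5, 5), (5, 10), (5, 13), (6, 2), (6, 5), (6, 10), (6, 13), (7, 2), (7, 5), (7, 10), (7, 13)]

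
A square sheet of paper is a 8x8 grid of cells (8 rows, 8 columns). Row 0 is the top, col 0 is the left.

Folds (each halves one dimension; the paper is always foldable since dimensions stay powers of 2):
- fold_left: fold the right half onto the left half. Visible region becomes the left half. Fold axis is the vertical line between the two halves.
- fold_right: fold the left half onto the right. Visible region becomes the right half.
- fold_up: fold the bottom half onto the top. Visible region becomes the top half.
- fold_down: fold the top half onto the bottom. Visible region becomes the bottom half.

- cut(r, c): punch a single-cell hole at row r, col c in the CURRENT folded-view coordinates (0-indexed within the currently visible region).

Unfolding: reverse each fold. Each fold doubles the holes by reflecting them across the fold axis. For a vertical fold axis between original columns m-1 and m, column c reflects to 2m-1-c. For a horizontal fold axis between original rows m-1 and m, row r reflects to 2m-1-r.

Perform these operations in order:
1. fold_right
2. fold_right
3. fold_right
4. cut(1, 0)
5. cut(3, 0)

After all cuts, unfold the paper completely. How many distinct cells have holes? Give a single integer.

Op 1 fold_right: fold axis v@4; visible region now rows[0,8) x cols[4,8) = 8x4
Op 2 fold_right: fold axis v@6; visible region now rows[0,8) x cols[6,8) = 8x2
Op 3 fold_right: fold axis v@7; visible region now rows[0,8) x cols[7,8) = 8x1
Op 4 cut(1, 0): punch at orig (1,7); cuts so far [(1, 7)]; region rows[0,8) x cols[7,8) = 8x1
Op 5 cut(3, 0): punch at orig (3,7); cuts so far [(1, 7), (3, 7)]; region rows[0,8) x cols[7,8) = 8x1
Unfold 1 (reflect across v@7): 4 holes -> [(1, 6), (1, 7), (3, 6), (3, 7)]
Unfold 2 (reflect across v@6): 8 holes -> [(1, 4), (1, 5), (1, 6), (1, 7), (3, 4), (3, 5), (3, 6), (3, 7)]
Unfold 3 (reflect across v@4): 16 holes -> [(1, 0), (1, 1), (1, 2), (1, 3), (1, 4), (1, 5), (1, 6), (1, 7), (3, 0), (3, 1), (3, 2), (3, 3), (3, 4), (3, 5), (3, 6), (3, 7)]

Answer: 16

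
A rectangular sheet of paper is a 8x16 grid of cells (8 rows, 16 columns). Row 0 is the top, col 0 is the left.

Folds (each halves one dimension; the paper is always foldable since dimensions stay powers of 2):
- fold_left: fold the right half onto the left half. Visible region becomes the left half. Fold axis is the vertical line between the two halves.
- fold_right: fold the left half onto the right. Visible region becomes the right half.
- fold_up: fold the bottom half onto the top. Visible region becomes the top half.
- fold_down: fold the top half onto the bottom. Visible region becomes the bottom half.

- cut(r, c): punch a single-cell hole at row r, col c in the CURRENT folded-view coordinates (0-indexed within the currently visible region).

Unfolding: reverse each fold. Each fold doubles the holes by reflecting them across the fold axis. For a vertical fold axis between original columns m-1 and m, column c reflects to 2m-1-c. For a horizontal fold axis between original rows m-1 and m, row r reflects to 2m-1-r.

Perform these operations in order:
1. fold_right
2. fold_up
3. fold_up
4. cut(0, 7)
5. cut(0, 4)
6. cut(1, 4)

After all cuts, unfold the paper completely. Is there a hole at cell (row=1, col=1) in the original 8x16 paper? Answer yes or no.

Op 1 fold_right: fold axis v@8; visible region now rows[0,8) x cols[8,16) = 8x8
Op 2 fold_up: fold axis h@4; visible region now rows[0,4) x cols[8,16) = 4x8
Op 3 fold_up: fold axis h@2; visible region now rows[0,2) x cols[8,16) = 2x8
Op 4 cut(0, 7): punch at orig (0,15); cuts so far [(0, 15)]; region rows[0,2) x cols[8,16) = 2x8
Op 5 cut(0, 4): punch at orig (0,12); cuts so far [(0, 12), (0, 15)]; region rows[0,2) x cols[8,16) = 2x8
Op 6 cut(1, 4): punch at orig (1,12); cuts so far [(0, 12), (0, 15), (1, 12)]; region rows[0,2) x cols[8,16) = 2x8
Unfold 1 (reflect across h@2): 6 holes -> [(0, 12), (0, 15), (1, 12), (2, 12), (3, 12), (3, 15)]
Unfold 2 (reflect across h@4): 12 holes -> [(0, 12), (0, 15), (1, 12), (2, 12), (3, 12), (3, 15), (4, 12), (4, 15), (5, 12), (6, 12), (7, 12), (7, 15)]
Unfold 3 (reflect across v@8): 24 holes -> [(0, 0), (0, 3), (0, 12), (0, 15), (1, 3), (1, 12), (2, 3), (2, 12), (3, 0), (3, 3), (3, 12), (3, 15), (4, 0), (4, 3), (4, 12), (4, 15), (5, 3), (5, 12), (6, 3), (6, 12), (7, 0), (7, 3), (7, 12), (7, 15)]
Holes: [(0, 0), (0, 3), (0, 12), (0, 15), (1, 3), (1, 12), (2, 3), (2, 12), (3, 0), (3, 3), (3, 12), (3, 15), (4, 0), (4, 3), (4, 12), (4, 15), (5, 3), (5, 12), (6, 3), (6, 12), (7, 0), (7, 3), (7, 12), (7, 15)]

Answer: no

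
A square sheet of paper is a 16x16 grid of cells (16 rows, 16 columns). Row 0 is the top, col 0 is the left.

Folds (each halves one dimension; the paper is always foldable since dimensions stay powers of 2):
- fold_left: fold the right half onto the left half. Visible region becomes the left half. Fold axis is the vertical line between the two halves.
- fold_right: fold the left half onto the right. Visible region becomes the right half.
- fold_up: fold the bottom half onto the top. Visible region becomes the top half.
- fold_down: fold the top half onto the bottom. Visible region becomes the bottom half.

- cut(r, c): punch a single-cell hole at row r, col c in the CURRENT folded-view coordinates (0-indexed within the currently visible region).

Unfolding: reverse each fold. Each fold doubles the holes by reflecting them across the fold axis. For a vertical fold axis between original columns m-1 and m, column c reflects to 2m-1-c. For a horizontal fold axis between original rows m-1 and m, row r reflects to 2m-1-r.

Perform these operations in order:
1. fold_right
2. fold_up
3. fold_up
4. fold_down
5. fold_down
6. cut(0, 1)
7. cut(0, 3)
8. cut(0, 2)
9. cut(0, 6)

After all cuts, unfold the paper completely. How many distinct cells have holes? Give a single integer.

Answer: 128

Derivation:
Op 1 fold_right: fold axis v@8; visible region now rows[0,16) x cols[8,16) = 16x8
Op 2 fold_up: fold axis h@8; visible region now rows[0,8) x cols[8,16) = 8x8
Op 3 fold_up: fold axis h@4; visible region now rows[0,4) x cols[8,16) = 4x8
Op 4 fold_down: fold axis h@2; visible region now rows[2,4) x cols[8,16) = 2x8
Op 5 fold_down: fold axis h@3; visible region now rows[3,4) x cols[8,16) = 1x8
Op 6 cut(0, 1): punch at orig (3,9); cuts so far [(3, 9)]; region rows[3,4) x cols[8,16) = 1x8
Op 7 cut(0, 3): punch at orig (3,11); cuts so far [(3, 9), (3, 11)]; region rows[3,4) x cols[8,16) = 1x8
Op 8 cut(0, 2): punch at orig (3,10); cuts so far [(3, 9), (3, 10), (3, 11)]; region rows[3,4) x cols[8,16) = 1x8
Op 9 cut(0, 6): punch at orig (3,14); cuts so far [(3, 9), (3, 10), (3, 11), (3, 14)]; region rows[3,4) x cols[8,16) = 1x8
Unfold 1 (reflect across h@3): 8 holes -> [(2, 9), (2, 10), (2, 11), (2, 14), (3, 9), (3, 10), (3, 11), (3, 14)]
Unfold 2 (reflect across h@2): 16 holes -> [(0, 9), (0, 10), (0, 11), (0, 14), (1, 9), (1, 10), (1, 11), (1, 14), (2, 9), (2, 10), (2, 11), (2, 14), (3, 9), (3, 10), (3, 11), (3, 14)]
Unfold 3 (reflect across h@4): 32 holes -> [(0, 9), (0, 10), (0, 11), (0, 14), (1, 9), (1, 10), (1, 11), (1, 14), (2, 9), (2, 10), (2, 11), (2, 14), (3, 9), (3, 10), (3, 11), (3, 14), (4, 9), (4, 10), (4, 11), (4, 14), (5, 9), (5, 10), (5, 11), (5, 14), (6, 9), (6, 10), (6, 11), (6, 14), (7, 9), (7, 10), (7, 11), (7, 14)]
Unfold 4 (reflect across h@8): 64 holes -> [(0, 9), (0, 10), (0, 11), (0, 14), (1, 9), (1, 10), (1, 11), (1, 14), (2, 9), (2, 10), (2, 11), (2, 14), (3, 9), (3, 10), (3, 11), (3, 14), (4, 9), (4, 10), (4, 11), (4, 14), (5, 9), (5, 10), (5, 11), (5, 14), (6, 9), (6, 10), (6, 11), (6, 14), (7, 9), (7, 10), (7, 11), (7, 14), (8, 9), (8, 10), (8, 11), (8, 14), (9, 9), (9, 10), (9, 11), (9, 14), (10, 9), (10, 10), (10, 11), (10, 14), (11, 9), (11, 10), (11, 11), (11, 14), (12, 9), (12, 10), (12, 11), (12, 14), (13, 9), (13, 10), (13, 11), (13, 14), (14, 9), (14, 10), (14, 11), (14, 14), (15, 9), (15, 10), (15, 11), (15, 14)]
Unfold 5 (reflect across v@8): 128 holes -> [(0, 1), (0, 4), (0, 5), (0, 6), (0, 9), (0, 10), (0, 11), (0, 14), (1, 1), (1, 4), (1, 5), (1, 6), (1, 9), (1, 10), (1, 11), (1, 14), (2, 1), (2, 4), (2, 5), (2, 6), (2, 9), (2, 10), (2, 11), (2, 14), (3, 1), (3, 4), (3, 5), (3, 6), (3, 9), (3, 10), (3, 11), (3, 14), (4, 1), (4, 4), (4, 5), (4, 6), (4, 9), (4, 10), (4, 11), (4, 14), (5, 1), (5, 4), (5, 5), (5, 6), (5, 9), (5, 10), (5, 11), (5, 14), (6, 1), (6, 4), (6, 5), (6, 6), (6, 9), (6, 10), (6, 11), (6, 14), (7, 1), (7, 4), (7, 5), (7, 6), (7, 9), (7, 10), (7, 11), (7, 14), (8, 1), (8, 4), (8, 5), (8, 6), (8, 9), (8, 10), (8, 11), (8, 14), (9, 1), (9, 4), (9, 5), (9, 6), (9, 9), (9, 10), (9, 11), (9, 14), (10, 1), (10, 4), (10, 5), (10, 6), (10, 9), (10, 10), (10, 11), (10, 14), (11, 1), (11, 4), (11, 5), (11, 6), (11, 9), (11, 10), (11, 11), (11, 14), (12, 1), (12, 4), (12, 5), (12, 6), (12, 9), (12, 10), (12, 11), (12, 14), (13, 1), (13, 4), (13, 5), (13, 6), (13, 9), (13, 10), (13, 11), (13, 14), (14, 1), (14, 4), (14, 5), (14, 6), (14, 9), (14, 10), (14, 11), (14, 14), (15, 1), (15, 4), (15, 5), (15, 6), (15, 9), (15, 10), (15, 11), (15, 14)]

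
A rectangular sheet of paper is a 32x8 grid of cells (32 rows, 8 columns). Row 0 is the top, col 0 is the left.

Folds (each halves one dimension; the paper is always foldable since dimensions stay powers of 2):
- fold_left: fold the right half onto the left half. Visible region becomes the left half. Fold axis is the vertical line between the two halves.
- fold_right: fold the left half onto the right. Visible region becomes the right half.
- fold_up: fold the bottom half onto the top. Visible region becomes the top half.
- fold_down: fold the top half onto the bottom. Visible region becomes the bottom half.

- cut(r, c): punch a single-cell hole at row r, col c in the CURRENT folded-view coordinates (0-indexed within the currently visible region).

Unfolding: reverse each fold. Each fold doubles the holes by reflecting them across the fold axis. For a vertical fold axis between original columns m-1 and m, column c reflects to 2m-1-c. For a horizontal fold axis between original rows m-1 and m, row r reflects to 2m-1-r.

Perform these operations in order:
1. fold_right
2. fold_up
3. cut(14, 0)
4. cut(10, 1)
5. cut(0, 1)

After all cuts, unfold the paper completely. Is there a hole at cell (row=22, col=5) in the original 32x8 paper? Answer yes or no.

Op 1 fold_right: fold axis v@4; visible region now rows[0,32) x cols[4,8) = 32x4
Op 2 fold_up: fold axis h@16; visible region now rows[0,16) x cols[4,8) = 16x4
Op 3 cut(14, 0): punch at orig (14,4); cuts so far [(14, 4)]; region rows[0,16) x cols[4,8) = 16x4
Op 4 cut(10, 1): punch at orig (10,5); cuts so far [(10, 5), (14, 4)]; region rows[0,16) x cols[4,8) = 16x4
Op 5 cut(0, 1): punch at orig (0,5); cuts so far [(0, 5), (10, 5), (14, 4)]; region rows[0,16) x cols[4,8) = 16x4
Unfold 1 (reflect across h@16): 6 holes -> [(0, 5), (10, 5), (14, 4), (17, 4), (21, 5), (31, 5)]
Unfold 2 (reflect across v@4): 12 holes -> [(0, 2), (0, 5), (10, 2), (10, 5), (14, 3), (14, 4), (17, 3), (17, 4), (21, 2), (21, 5), (31, 2), (31, 5)]
Holes: [(0, 2), (0, 5), (10, 2), (10, 5), (14, 3), (14, 4), (17, 3), (17, 4), (21, 2), (21, 5), (31, 2), (31, 5)]

Answer: no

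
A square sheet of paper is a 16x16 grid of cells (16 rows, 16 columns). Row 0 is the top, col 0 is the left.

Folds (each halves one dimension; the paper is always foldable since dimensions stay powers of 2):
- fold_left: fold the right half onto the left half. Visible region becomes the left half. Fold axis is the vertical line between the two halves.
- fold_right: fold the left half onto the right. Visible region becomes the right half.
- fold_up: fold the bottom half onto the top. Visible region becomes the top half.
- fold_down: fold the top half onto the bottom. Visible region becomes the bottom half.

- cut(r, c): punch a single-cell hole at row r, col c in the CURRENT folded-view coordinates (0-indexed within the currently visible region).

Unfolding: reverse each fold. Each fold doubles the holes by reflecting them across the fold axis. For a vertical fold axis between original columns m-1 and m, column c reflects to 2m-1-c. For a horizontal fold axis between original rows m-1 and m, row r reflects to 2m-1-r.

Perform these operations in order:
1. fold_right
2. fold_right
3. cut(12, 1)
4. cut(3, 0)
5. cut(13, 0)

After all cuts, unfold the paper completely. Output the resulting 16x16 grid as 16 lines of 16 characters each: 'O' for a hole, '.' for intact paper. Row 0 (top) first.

Op 1 fold_right: fold axis v@8; visible region now rows[0,16) x cols[8,16) = 16x8
Op 2 fold_right: fold axis v@12; visible region now rows[0,16) x cols[12,16) = 16x4
Op 3 cut(12, 1): punch at orig (12,13); cuts so far [(12, 13)]; region rows[0,16) x cols[12,16) = 16x4
Op 4 cut(3, 0): punch at orig (3,12); cuts so far [(3, 12), (12, 13)]; region rows[0,16) x cols[12,16) = 16x4
Op 5 cut(13, 0): punch at orig (13,12); cuts so far [(3, 12), (12, 13), (13, 12)]; region rows[0,16) x cols[12,16) = 16x4
Unfold 1 (reflect across v@12): 6 holes -> [(3, 11), (3, 12), (12, 10), (12, 13), (13, 11), (13, 12)]
Unfold 2 (reflect across v@8): 12 holes -> [(3, 3), (3, 4), (3, 11), (3, 12), (12, 2), (12, 5), (12, 10), (12, 13), (13, 3), (13, 4), (13, 11), (13, 12)]

Answer: ................
................
................
...OO......OO...
................
................
................
................
................
................
................
................
..O..O....O..O..
...OO......OO...
................
................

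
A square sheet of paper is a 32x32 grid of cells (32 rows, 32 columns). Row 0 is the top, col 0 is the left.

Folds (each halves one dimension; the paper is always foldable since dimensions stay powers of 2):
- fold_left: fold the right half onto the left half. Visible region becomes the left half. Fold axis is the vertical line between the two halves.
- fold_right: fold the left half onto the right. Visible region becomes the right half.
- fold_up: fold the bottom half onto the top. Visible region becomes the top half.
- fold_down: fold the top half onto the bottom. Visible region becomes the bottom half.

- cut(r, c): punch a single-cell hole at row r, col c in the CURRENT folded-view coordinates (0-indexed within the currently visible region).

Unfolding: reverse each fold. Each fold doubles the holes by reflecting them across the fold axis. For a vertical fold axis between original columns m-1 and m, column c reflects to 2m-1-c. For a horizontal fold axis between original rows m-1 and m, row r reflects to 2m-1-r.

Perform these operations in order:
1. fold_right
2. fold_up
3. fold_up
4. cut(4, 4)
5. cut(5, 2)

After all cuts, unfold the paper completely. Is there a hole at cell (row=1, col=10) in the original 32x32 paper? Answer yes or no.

Answer: no

Derivation:
Op 1 fold_right: fold axis v@16; visible region now rows[0,32) x cols[16,32) = 32x16
Op 2 fold_up: fold axis h@16; visible region now rows[0,16) x cols[16,32) = 16x16
Op 3 fold_up: fold axis h@8; visible region now rows[0,8) x cols[16,32) = 8x16
Op 4 cut(4, 4): punch at orig (4,20); cuts so far [(4, 20)]; region rows[0,8) x cols[16,32) = 8x16
Op 5 cut(5, 2): punch at orig (5,18); cuts so far [(4, 20), (5, 18)]; region rows[0,8) x cols[16,32) = 8x16
Unfold 1 (reflect across h@8): 4 holes -> [(4, 20), (5, 18), (10, 18), (11, 20)]
Unfold 2 (reflect across h@16): 8 holes -> [(4, 20), (5, 18), (10, 18), (11, 20), (20, 20), (21, 18), (26, 18), (27, 20)]
Unfold 3 (reflect across v@16): 16 holes -> [(4, 11), (4, 20), (5, 13), (5, 18), (10, 13), (10, 18), (11, 11), (11, 20), (20, 11), (20, 20), (21, 13), (21, 18), (26, 13), (26, 18), (27, 11), (27, 20)]
Holes: [(4, 11), (4, 20), (5, 13), (5, 18), (10, 13), (10, 18), (11, 11), (11, 20), (20, 11), (20, 20), (21, 13), (21, 18), (26, 13), (26, 18), (27, 11), (27, 20)]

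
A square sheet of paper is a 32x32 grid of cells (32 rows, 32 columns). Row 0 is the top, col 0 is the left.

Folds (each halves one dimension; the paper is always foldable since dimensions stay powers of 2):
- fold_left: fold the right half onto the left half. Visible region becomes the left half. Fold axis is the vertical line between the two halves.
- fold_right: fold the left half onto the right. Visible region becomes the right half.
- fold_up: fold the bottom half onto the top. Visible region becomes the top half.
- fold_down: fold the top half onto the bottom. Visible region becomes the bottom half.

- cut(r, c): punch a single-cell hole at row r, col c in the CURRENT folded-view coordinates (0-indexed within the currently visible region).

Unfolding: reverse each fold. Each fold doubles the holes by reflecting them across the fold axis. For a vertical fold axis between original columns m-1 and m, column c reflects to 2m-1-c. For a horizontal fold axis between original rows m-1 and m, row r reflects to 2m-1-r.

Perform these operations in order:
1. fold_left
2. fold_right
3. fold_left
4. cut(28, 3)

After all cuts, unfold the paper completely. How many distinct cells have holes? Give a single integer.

Answer: 8

Derivation:
Op 1 fold_left: fold axis v@16; visible region now rows[0,32) x cols[0,16) = 32x16
Op 2 fold_right: fold axis v@8; visible region now rows[0,32) x cols[8,16) = 32x8
Op 3 fold_left: fold axis v@12; visible region now rows[0,32) x cols[8,12) = 32x4
Op 4 cut(28, 3): punch at orig (28,11); cuts so far [(28, 11)]; region rows[0,32) x cols[8,12) = 32x4
Unfold 1 (reflect across v@12): 2 holes -> [(28, 11), (28, 12)]
Unfold 2 (reflect across v@8): 4 holes -> [(28, 3), (28, 4), (28, 11), (28, 12)]
Unfold 3 (reflect across v@16): 8 holes -> [(28, 3), (28, 4), (28, 11), (28, 12), (28, 19), (28, 20), (28, 27), (28, 28)]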